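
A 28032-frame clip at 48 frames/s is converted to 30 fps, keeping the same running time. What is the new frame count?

Target frames = source frames × (target rate / source rate) = 28032 × (30)/(48) = 28032 × 5/8 = 17520.

17520 frames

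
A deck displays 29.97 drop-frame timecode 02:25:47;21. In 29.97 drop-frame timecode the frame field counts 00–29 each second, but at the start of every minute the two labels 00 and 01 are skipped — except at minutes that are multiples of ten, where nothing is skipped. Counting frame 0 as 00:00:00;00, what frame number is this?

262169

Complete 10-minute blocks: 14, each 17982 frames → 251748.
Remaining 5 whole minutes in the current block: 1800 + 4 × 1798 = 8992 frames.
Within the current minute: 47 × 30 + 21 − 2 = 1429 (labels ;00/;01 skipped at this minute). Total = 251748 + 8992 + 1429 = 262169.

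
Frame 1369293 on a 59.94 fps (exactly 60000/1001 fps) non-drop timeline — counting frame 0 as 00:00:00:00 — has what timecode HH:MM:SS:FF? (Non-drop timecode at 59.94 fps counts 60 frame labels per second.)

1369293 ÷ 60 = 22821 full seconds, remainder 33 frames.
22821 s = 6 h 20 min 21 s.
Timecode: 06:20:21:33.

06:20:21:33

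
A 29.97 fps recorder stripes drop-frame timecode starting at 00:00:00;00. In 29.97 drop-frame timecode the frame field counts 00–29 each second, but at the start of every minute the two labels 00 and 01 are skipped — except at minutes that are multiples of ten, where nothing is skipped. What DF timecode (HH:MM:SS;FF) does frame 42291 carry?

Each 10-minute DF block holds 10 × 60 × 30 − 9 × 2 = 17982 frames. 42291 ÷ 17982 → 2 full blocks, remainder 6327.
Within the partial block the first minute is 1800 frames and each further minute 1798, so 3 further minute boundaries passed. Total skipped labels = 18 × 2 + 2 × 3 = 42.
Non-drop label index = 42291 + 42 = 42333; at 30 labels/s that is 00:23:31:03, i.e. DF 00:23:31;03.

00:23:31;03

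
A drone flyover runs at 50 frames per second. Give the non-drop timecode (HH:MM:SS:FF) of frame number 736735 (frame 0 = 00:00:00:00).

04:05:34:35

736735 ÷ 50 = 14734 full seconds, remainder 35 frames.
14734 s = 4 h 5 min 34 s.
Timecode: 04:05:34:35.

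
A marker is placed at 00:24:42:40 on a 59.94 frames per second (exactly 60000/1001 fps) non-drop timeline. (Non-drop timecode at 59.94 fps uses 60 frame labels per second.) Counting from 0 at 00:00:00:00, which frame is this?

Total seconds to the label: (0 × 3600 + 24 × 60 + 42) = 1482.
Frame index = 1482 × 60 + 40 = 88960.

frame 88960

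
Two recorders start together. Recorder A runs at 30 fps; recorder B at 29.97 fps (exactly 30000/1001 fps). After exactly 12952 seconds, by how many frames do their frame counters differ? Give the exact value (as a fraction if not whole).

A emits 30 × 12952 = 388560 frames; B emits 30000/1001 × 12952 = 388560000/1001.
Difference = 388560/1001 frames (≈ 388.1718); B is behind A.

388560/1001 frames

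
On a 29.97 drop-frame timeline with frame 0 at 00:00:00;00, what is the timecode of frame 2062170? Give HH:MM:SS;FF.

19:06:47;24

Ten DF minutes hold 17982 frames, so frame 2062170 lies in block 114 (frames 2049948–2067929) with 12222 frames into that block.
The block's first minute is 1800 frames and the rest 1798 each; 12222 frames reaches minute 6, so 114 × 18 + 6 × 2 = 2064 labels have been skipped so far.
Adding those back, label number 2062170 + 2064 = 2064234 at 30 labels/s is 68807 s + 24 f = 19 h 6 min 47 s frame 24, i.e. 19:06:47;24.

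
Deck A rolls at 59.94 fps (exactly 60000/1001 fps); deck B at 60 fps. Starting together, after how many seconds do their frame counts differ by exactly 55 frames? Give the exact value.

The gap grows by |60 − 60000/1001| = 60/1001 frames per second.
Time for a 55-frame gap: 55 ÷ (60/1001) = 11011/12 s.

11011/12 seconds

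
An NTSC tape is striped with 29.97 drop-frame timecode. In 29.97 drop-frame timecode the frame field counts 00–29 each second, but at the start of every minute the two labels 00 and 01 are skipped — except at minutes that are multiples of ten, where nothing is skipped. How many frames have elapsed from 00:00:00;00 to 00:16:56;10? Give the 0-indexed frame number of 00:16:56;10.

30460

As if non-drop at 30 labels/s: (0 × 3600 + 16 × 60 + 56) × 30 + 10 = 30490.
Minute boundaries passed: 16; those not divisible by 10: 16 − 1 = 15; dropped labels = 2 × 15 = 30.
Actual frame index = 30490 − 30 = 30460.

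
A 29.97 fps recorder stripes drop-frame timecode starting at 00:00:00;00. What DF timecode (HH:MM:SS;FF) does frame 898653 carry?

Each 10-minute DF block holds 10 × 60 × 30 − 9 × 2 = 17982 frames. 898653 ÷ 17982 → 49 full blocks, remainder 17535.
Within the partial block the first minute is 1800 frames and each further minute 1798, so 9 further minute boundaries passed. Total skipped labels = 18 × 49 + 2 × 9 = 900.
Non-drop label index = 898653 + 900 = 899553; at 30 labels/s that is 08:19:45:03, i.e. DF 08:19:45;03.

08:19:45;03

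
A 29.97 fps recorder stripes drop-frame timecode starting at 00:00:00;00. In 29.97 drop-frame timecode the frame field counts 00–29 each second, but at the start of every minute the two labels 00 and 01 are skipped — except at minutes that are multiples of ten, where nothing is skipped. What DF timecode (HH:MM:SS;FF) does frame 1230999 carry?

11:24:34;11

Each 10-minute DF block holds 10 × 60 × 30 − 9 × 2 = 17982 frames. 1230999 ÷ 17982 → 68 full blocks, remainder 8223.
Within the partial block the first minute is 1800 frames and each further minute 1798, so 4 further minute boundaries passed. Total skipped labels = 18 × 68 + 2 × 4 = 1232.
Non-drop label index = 1230999 + 1232 = 1232231; at 30 labels/s that is 11:24:34:11, i.e. DF 11:24:34;11.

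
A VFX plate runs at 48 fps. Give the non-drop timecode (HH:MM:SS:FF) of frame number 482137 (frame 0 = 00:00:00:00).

02:47:24:25

482137 ÷ 48 = 10044 full seconds, remainder 25 frames.
10044 s = 2 h 47 min 24 s.
Timecode: 02:47:24:25.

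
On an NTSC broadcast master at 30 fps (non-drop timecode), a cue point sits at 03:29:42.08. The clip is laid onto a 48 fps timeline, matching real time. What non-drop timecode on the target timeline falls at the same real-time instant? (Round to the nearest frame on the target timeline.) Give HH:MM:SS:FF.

Source frame index: (3×3600 + 29×60 + 42) × 30 + 8 = 377468.
Real time: 377468 / (30) = 188734/15 s.
Target frame: (188734/15) × (48) = 3019744/5 ≈ 603948.800 → 603949.
At 48 labels/s: frame 603949 → 03:29:42:13.

03:29:42:13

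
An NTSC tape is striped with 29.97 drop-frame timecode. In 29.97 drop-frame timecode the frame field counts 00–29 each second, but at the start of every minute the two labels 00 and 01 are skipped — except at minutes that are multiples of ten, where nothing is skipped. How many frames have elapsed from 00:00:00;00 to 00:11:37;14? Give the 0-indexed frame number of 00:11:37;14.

As if non-drop at 30 labels/s: (0 × 3600 + 11 × 60 + 37) × 30 + 14 = 20924.
Minute boundaries passed: 11; those not divisible by 10: 11 − 1 = 10; dropped labels = 2 × 10 = 20.
Actual frame index = 20924 − 20 = 20904.

20904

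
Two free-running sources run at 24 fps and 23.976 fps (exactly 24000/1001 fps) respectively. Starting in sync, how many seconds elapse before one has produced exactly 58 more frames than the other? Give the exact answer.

The gap grows by |24000/1001 − 24| = 24/1001 frames per second.
Time for a 58-frame gap: 58 ÷ (24/1001) = 29029/12 s.

29029/12 seconds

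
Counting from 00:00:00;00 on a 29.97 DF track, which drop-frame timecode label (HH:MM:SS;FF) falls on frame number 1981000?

Each 10-minute DF block holds 10 × 60 × 30 − 9 × 2 = 17982 frames. 1981000 ÷ 17982 → 110 full blocks, remainder 2980.
Within the partial block the first minute is 1800 frames and each further minute 1798, so 1 further minute boundary passed. Total skipped labels = 18 × 110 + 2 × 1 = 1982.
Non-drop label index = 1981000 + 1982 = 1982982; at 30 labels/s that is 18:21:39:12, i.e. DF 18:21:39;12.

18:21:39;12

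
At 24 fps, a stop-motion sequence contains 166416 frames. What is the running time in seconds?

6934 seconds

Running time = 166416 / (24) = 6934 s.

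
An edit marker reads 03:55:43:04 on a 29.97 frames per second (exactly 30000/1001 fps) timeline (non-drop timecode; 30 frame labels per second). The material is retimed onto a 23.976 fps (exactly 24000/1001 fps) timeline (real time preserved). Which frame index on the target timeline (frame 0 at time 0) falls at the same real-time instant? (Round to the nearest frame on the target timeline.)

frame 339435

Source frame index: (3×3600 + 55×60 + 43) × 30 + 4 = 424294.
Real time: 424294 / (30000/1001) = 212359147/15000 s.
Target frame: (212359147/15000) × (24000/1001) = 1697176/5 ≈ 339435.200 → 339435.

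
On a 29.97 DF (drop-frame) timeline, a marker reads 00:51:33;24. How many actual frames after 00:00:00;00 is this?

As if non-drop at 30 labels/s: (0 × 3600 + 51 × 60 + 33) × 30 + 24 = 92814.
Minute boundaries passed: 51; those not divisible by 10: 51 − 5 = 46; dropped labels = 2 × 46 = 92.
Actual frame index = 92814 − 92 = 92722.

92722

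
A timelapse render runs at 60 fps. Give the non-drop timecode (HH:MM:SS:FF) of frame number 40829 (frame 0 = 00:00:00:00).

40829 ÷ 60 = 680 full seconds, remainder 29 frames.
680 s = 0 h 11 min 20 s.
Timecode: 00:11:20:29.

00:11:20:29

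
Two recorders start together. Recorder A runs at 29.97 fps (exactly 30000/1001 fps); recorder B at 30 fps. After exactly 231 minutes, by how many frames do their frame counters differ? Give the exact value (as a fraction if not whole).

231 min = 13860 s.
A emits 30000/1001 × 13860 = 5400000/13 frames; B emits 30 × 13860 = 415800.
Difference = 5400/13 frames (≈ 415.3846); B is ahead of A.

5400/13 frames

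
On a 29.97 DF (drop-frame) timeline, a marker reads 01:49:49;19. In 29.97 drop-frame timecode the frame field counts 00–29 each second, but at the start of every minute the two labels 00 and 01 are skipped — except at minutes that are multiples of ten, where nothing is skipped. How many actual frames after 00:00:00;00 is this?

Complete 10-minute blocks: 10, each 17982 frames → 179820.
Remaining 9 whole minutes in the current block: 1800 + 8 × 1798 = 16184 frames.
Within the current minute: 49 × 30 + 19 − 2 = 1487 (labels ;00/;01 skipped at this minute). Total = 179820 + 16184 + 1487 = 197491.

197491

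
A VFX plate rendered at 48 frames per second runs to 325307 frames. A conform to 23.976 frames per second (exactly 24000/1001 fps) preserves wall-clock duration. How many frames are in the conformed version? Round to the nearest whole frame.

162491 frames

Frames at target rate = 325307 × (24000/1001) / (48) = 162653500/1001 ≈ 162491.009.
Nearest whole frame: 162491.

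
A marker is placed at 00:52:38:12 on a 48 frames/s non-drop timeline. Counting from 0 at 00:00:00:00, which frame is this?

151596

Total seconds to the label: (0 × 3600 + 52 × 60 + 38) = 3158.
Frame index = 3158 × 48 + 12 = 151596.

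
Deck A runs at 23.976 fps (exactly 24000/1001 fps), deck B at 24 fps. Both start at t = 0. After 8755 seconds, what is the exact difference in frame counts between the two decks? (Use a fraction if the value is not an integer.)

210120/1001 frames

A emits 24000/1001 × 8755 = 210120000/1001 frames; B emits 24 × 8755 = 210120.
Difference = 210120/1001 frames (≈ 209.9101); B is ahead of A.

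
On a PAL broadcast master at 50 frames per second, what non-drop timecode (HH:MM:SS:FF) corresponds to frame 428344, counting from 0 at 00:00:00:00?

428344 ÷ 50 = 8566 full seconds, remainder 44 frames.
8566 s = 2 h 22 min 46 s.
Timecode: 02:22:46:44.

02:22:46:44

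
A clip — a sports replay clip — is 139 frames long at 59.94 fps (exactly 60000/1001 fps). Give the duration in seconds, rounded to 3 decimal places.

Running time = 139 × 1001/60000 = 139139/60000 s ≈ 2.319 s.

2.319 seconds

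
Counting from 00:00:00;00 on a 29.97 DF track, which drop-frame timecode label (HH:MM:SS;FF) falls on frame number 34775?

Each 10-minute DF block holds 10 × 60 × 30 − 9 × 2 = 17982 frames. 34775 ÷ 17982 → 1 full block, remainder 16793.
Within the partial block the first minute is 1800 frames and each further minute 1798, so 9 further minute boundaries passed. Total skipped labels = 18 × 1 + 2 × 9 = 36.
Non-drop label index = 34775 + 36 = 34811; at 30 labels/s that is 00:19:20:11, i.e. DF 00:19:20;11.

00:19:20;11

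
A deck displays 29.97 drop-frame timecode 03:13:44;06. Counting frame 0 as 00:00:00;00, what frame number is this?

348378

As if non-drop at 30 labels/s: (3 × 3600 + 13 × 60 + 44) × 30 + 6 = 348726.
Minute boundaries passed: 193; those not divisible by 10: 193 − 19 = 174; dropped labels = 2 × 174 = 348.
Actual frame index = 348726 − 348 = 348378.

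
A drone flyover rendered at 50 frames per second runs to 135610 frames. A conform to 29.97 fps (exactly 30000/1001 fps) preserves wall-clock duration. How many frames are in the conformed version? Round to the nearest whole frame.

Frames at target rate = 135610 × (30000/1001) / (50) = 81366000/1001 ≈ 81284.715.
Nearest whole frame: 81285.

81285 frames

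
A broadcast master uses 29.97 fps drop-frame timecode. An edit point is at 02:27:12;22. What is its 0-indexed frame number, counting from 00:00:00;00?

264716

Complete 10-minute blocks: 14, each 17982 frames → 251748.
Remaining 7 whole minutes in the current block: 1800 + 6 × 1798 = 12588 frames.
Within the current minute: 12 × 30 + 22 − 2 = 380 (labels ;00/;01 skipped at this minute). Total = 251748 + 12588 + 380 = 264716.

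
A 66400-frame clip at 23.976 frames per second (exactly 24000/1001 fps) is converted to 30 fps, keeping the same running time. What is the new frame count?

Target frames = source frames × (target rate / source rate) = 66400 × (30)/(24000/1001) = 66400 × 1001/800 = 83083.

83083 frames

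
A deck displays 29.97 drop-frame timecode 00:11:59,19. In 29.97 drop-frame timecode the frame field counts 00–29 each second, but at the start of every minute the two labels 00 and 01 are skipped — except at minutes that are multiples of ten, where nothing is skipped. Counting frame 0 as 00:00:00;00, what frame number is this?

As if non-drop at 30 labels/s: (0 × 3600 + 11 × 60 + 59) × 30 + 19 = 21589.
Minute boundaries passed: 11; those not divisible by 10: 11 − 1 = 10; dropped labels = 2 × 10 = 20.
Actual frame index = 21589 − 20 = 21569.

21569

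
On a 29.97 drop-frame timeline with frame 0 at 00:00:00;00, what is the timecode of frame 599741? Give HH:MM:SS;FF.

Each 10-minute DF block holds 10 × 60 × 30 − 9 × 2 = 17982 frames. 599741 ÷ 17982 → 33 full blocks, remainder 6335.
Within the partial block the first minute is 1800 frames and each further minute 1798, so 3 further minute boundaries passed. Total skipped labels = 18 × 33 + 2 × 3 = 600.
Non-drop label index = 599741 + 600 = 600341; at 30 labels/s that is 05:33:31:11, i.e. DF 05:33:31;11.

05:33:31;11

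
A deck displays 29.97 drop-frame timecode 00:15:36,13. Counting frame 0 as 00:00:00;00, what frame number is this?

28065

Complete 10-minute blocks: 1, each 17982 frames → 17982.
Remaining 5 whole minutes in the current block: 1800 + 4 × 1798 = 8992 frames.
Within the current minute: 36 × 30 + 13 − 2 = 1091 (labels ;00/;01 skipped at this minute). Total = 17982 + 8992 + 1091 = 28065.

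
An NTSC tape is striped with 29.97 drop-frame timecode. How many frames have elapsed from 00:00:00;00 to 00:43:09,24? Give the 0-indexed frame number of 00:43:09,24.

77616

Complete 10-minute blocks: 4, each 17982 frames → 71928.
Remaining 3 whole minutes in the current block: 1800 + 2 × 1798 = 5396 frames.
Within the current minute: 9 × 30 + 24 − 2 = 292 (labels ;00/;01 skipped at this minute). Total = 71928 + 5396 + 292 = 77616.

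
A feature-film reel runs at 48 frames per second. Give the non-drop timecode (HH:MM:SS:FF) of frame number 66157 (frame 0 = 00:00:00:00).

66157 ÷ 48 = 1378 full seconds, remainder 13 frames.
1378 s = 0 h 22 min 58 s.
Timecode: 00:22:58:13.

00:22:58:13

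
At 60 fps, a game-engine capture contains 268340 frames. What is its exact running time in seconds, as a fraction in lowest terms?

13417/3 seconds

Running time = 268340 ÷ (60) = 268340 × 1/60 = 13417/3 s.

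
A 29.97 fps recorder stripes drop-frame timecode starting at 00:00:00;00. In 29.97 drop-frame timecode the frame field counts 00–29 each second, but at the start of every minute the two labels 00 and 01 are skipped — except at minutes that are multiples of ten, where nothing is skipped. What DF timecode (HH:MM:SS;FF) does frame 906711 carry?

Each 10-minute DF block holds 10 × 60 × 30 − 9 × 2 = 17982 frames. 906711 ÷ 17982 → 50 full blocks, remainder 7611.
Within the partial block the first minute is 1800 frames and each further minute 1798, so 4 further minute boundaries passed. Total skipped labels = 18 × 50 + 2 × 4 = 908.
Non-drop label index = 906711 + 908 = 907619; at 30 labels/s that is 08:24:13:29, i.e. DF 08:24:13;29.

08:24:13;29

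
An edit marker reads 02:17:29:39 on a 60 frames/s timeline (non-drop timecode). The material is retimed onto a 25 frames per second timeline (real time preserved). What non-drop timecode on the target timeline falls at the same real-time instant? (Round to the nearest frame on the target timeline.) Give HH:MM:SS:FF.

Source frame index: (2×3600 + 17×60 + 29) × 60 + 39 = 494979.
Real time: 494979 / (60) = 164993/20 s.
Target frame: (164993/20) × (25) = 824965/4 ≈ 206241.250 → 206241.
At 25 labels/s: frame 206241 → 02:17:29:16.

02:17:29:16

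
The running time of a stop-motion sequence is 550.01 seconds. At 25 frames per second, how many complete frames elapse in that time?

13750 frames

Frames = 550.01 × 25 = 55001/4 ≈ 13750.2500.
Complete frames: 13750.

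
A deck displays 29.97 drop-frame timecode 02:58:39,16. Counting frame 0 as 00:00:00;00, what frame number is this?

321264

Complete 10-minute blocks: 17, each 17982 frames → 305694.
Remaining 8 whole minutes in the current block: 1800 + 7 × 1798 = 14386 frames.
Within the current minute: 39 × 30 + 16 − 2 = 1184 (labels ;00/;01 skipped at this minute). Total = 305694 + 14386 + 1184 = 321264.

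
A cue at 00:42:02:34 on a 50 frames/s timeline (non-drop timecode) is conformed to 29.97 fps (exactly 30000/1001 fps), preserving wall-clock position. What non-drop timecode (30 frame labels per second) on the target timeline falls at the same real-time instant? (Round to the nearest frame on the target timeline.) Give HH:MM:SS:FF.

00:42:00:05

Source frame index: (0×3600 + 42×60 + 2) × 50 + 34 = 126134.
Real time: 126134 / (50) = 63067/25 s.
Target frame: (63067/25) × (30000/1001) = 75680400/1001 ≈ 75604.795 → 75605.
At 30 labels/s: frame 75605 → 00:42:00:05.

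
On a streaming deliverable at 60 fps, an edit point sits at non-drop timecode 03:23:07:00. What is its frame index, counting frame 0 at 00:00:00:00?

frame 731220

Total seconds to the label: (3 × 3600 + 23 × 60 + 7) = 12187.
Frame index = 12187 × 60 + 0 = 731220.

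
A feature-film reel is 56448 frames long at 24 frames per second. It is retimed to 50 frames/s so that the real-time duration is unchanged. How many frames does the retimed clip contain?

117600 frames

Frames at target rate = 56448 × (50) / (24) = 117600.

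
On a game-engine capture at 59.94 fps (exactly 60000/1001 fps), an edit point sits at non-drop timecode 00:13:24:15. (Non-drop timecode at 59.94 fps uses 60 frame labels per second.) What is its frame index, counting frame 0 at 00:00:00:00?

frame 48255

Total seconds to the label: (0 × 3600 + 13 × 60 + 24) = 804.
Frame index = 804 × 60 + 15 = 48255.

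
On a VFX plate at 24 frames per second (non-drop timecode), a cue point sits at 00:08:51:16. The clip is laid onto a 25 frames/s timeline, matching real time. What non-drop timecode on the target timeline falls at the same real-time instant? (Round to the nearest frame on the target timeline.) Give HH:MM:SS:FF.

Source frame index: (0×3600 + 8×60 + 51) × 24 + 16 = 12760.
Real time: 12760 / (24) = 1595/3 s.
Target frame: (1595/3) × (25) = 39875/3 ≈ 13291.667 → 13292.
At 25 labels/s: frame 13292 → 00:08:51:17.

00:08:51:17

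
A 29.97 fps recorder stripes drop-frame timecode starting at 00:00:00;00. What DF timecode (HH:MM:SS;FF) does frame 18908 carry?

00:10:30;26

Each 10-minute DF block holds 10 × 60 × 30 − 9 × 2 = 17982 frames. 18908 ÷ 17982 → 1 full block, remainder 926.
Within the partial block the first minute is 1800 frames and each further minute 1798, so 0 further minute boundaries passed. Total skipped labels = 18 × 1 + 2 × 0 = 18.
Non-drop label index = 18908 + 18 = 18926; at 30 labels/s that is 00:10:30:26, i.e. DF 00:10:30;26.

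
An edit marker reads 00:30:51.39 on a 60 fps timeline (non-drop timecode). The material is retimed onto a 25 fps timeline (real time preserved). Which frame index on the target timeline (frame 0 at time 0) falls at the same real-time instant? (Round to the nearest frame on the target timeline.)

Source frame index: (0×3600 + 30×60 + 51) × 60 + 39 = 111099.
Real time: 111099 / (60) = 37033/20 s.
Target frame: (37033/20) × (25) = 185165/4 ≈ 46291.250 → 46291.

frame 46291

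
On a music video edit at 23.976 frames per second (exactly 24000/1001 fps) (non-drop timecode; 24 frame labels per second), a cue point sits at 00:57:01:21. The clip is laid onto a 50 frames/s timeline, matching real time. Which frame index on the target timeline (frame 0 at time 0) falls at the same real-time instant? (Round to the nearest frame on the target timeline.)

Source frame index: (0×3600 + 57×60 + 1) × 24 + 21 = 82125.
Real time: 82125 / (24000/1001) = 219219/64 s.
Target frame: (219219/64) × (50) = 5480475/32 ≈ 171264.844 → 171265.

frame 171265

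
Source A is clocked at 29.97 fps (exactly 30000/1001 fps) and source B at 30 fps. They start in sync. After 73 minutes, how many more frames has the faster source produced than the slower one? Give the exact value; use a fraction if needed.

73 min = 4380 s.
A emits 30000/1001 × 4380 = 131400000/1001 frames; B emits 30 × 4380 = 131400.
Difference = 131400/1001 frames (≈ 131.2687); B is ahead of A.

131400/1001 frames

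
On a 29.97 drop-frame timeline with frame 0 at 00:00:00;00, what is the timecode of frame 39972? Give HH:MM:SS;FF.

Each 10-minute DF block holds 10 × 60 × 30 − 9 × 2 = 17982 frames. 39972 ÷ 17982 → 2 full blocks, remainder 4008.
Within the partial block the first minute is 1800 frames and each further minute 1798, so 2 further minute boundaries passed. Total skipped labels = 18 × 2 + 2 × 2 = 40.
Non-drop label index = 39972 + 40 = 40012; at 30 labels/s that is 00:22:13:22, i.e. DF 00:22:13;22.

00:22:13;22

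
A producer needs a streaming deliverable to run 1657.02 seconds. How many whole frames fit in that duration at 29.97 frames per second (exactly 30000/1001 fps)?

Frames = 1657.02 × 30000/1001 = 49710600/1001 ≈ 49660.9391.
Complete frames: 49660.

49660 frames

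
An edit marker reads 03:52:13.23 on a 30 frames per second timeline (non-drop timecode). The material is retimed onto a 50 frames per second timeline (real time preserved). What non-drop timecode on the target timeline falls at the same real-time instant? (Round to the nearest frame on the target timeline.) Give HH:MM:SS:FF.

Source frame index: (3×3600 + 52×60 + 13) × 30 + 23 = 418013.
Real time: 418013 / (30) = 418013/30 s.
Target frame: (418013/30) × (50) = 2090065/3 ≈ 696688.333 → 696688.
At 50 labels/s: frame 696688 → 03:52:13:38.

03:52:13:38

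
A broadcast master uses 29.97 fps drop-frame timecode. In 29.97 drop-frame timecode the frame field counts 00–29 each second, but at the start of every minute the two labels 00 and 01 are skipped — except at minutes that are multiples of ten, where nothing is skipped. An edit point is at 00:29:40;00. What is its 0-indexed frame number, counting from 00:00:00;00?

Complete 10-minute blocks: 2, each 17982 frames → 35964.
Remaining 9 whole minutes in the current block: 1800 + 8 × 1798 = 16184 frames.
Within the current minute: 40 × 30 + 0 − 2 = 1198 (labels ;00/;01 skipped at this minute). Total = 35964 + 16184 + 1198 = 53346.

53346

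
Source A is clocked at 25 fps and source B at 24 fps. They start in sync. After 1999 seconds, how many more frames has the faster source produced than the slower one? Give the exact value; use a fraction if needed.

1999 frames

A emits 25 × 1999 = 49975 frames; B emits 24 × 1999 = 47976.
Difference = 1999 frames; B is behind A.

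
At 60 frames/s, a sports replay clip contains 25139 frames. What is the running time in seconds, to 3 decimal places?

418.983 seconds

Running time = 25139 × 1/60 = 25139/60 s ≈ 418.983 s.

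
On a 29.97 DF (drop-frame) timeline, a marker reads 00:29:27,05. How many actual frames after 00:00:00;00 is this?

52961

As if non-drop at 30 labels/s: (0 × 3600 + 29 × 60 + 27) × 30 + 5 = 53015.
Minute boundaries passed: 29; those not divisible by 10: 29 − 2 = 27; dropped labels = 2 × 27 = 54.
Actual frame index = 53015 − 54 = 52961.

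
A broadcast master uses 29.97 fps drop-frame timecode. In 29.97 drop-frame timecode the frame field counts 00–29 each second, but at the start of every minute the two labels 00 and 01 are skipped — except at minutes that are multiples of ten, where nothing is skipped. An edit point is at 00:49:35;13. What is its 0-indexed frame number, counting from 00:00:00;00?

89173

As if non-drop at 30 labels/s: (0 × 3600 + 49 × 60 + 35) × 30 + 13 = 89263.
Minute boundaries passed: 49; those not divisible by 10: 49 − 4 = 45; dropped labels = 2 × 45 = 90.
Actual frame index = 89263 − 90 = 89173.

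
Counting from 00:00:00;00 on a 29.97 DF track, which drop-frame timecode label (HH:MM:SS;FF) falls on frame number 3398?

Ten DF minutes hold 17982 frames, so frame 3398 lies in block 0 (frames 0–17981) with 3398 frames into that block.
The block's first minute is 1800 frames and the rest 1798 each; 3398 frames reaches minute 1, so 0 × 18 + 1 × 2 = 2 labels have been skipped so far.
Adding those back, label number 3398 + 2 = 3400 at 30 labels/s is 113 s + 10 f = 0 h 1 min 53 s frame 10, i.e. 00:01:53;10.

00:01:53;10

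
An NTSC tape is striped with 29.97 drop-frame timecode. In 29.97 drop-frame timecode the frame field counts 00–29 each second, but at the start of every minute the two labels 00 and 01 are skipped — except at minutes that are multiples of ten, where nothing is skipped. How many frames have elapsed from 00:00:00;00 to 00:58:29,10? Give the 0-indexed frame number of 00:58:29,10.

As if non-drop at 30 labels/s: (0 × 3600 + 58 × 60 + 29) × 30 + 10 = 105280.
Minute boundaries passed: 58; those not divisible by 10: 58 − 5 = 53; dropped labels = 2 × 53 = 106.
Actual frame index = 105280 − 106 = 105174.

105174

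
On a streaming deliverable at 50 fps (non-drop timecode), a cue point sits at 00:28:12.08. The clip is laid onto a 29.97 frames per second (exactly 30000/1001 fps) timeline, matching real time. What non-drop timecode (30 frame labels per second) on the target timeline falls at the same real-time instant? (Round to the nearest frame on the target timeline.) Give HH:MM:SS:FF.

Source frame index: (0×3600 + 28×60 + 12) × 50 + 8 = 84608.
Real time: 84608 / (50) = 42304/25 s.
Target frame: (42304/25) × (30000/1001) = 50764800/1001 ≈ 50714.086 → 50714.
At 30 labels/s: frame 50714 → 00:28:10:14.

00:28:10:14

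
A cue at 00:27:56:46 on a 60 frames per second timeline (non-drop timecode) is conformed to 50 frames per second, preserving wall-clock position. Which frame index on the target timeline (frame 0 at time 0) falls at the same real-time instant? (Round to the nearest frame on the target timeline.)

frame 83838

Source frame index: (0×3600 + 27×60 + 56) × 60 + 46 = 100606.
Real time: 100606 / (60) = 50303/30 s.
Target frame: (50303/30) × (50) = 251515/3 ≈ 83838.333 → 83838.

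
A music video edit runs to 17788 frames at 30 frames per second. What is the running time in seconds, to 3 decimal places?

592.933 seconds

Running time = 17788 × 1/30 = 8894/15 s ≈ 592.933 s.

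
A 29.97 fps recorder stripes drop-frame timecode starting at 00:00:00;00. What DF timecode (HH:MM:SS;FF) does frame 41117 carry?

Each 10-minute DF block holds 10 × 60 × 30 − 9 × 2 = 17982 frames. 41117 ÷ 17982 → 2 full blocks, remainder 5153.
Within the partial block the first minute is 1800 frames and each further minute 1798, so 2 further minute boundaries passed. Total skipped labels = 18 × 2 + 2 × 2 = 40.
Non-drop label index = 41117 + 40 = 41157; at 30 labels/s that is 00:22:51:27, i.e. DF 00:22:51;27.

00:22:51;27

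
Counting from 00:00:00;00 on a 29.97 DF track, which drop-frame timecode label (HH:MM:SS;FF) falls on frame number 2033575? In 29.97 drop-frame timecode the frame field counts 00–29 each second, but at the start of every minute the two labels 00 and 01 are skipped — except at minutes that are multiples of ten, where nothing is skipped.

18:50:53;19

Each 10-minute DF block holds 10 × 60 × 30 − 9 × 2 = 17982 frames. 2033575 ÷ 17982 → 113 full blocks, remainder 1609.
Within the partial block the first minute is 1800 frames and each further minute 1798, so 0 further minute boundaries passed. Total skipped labels = 18 × 113 + 2 × 0 = 2034.
Non-drop label index = 2033575 + 2034 = 2035609; at 30 labels/s that is 18:50:53:19, i.e. DF 18:50:53;19.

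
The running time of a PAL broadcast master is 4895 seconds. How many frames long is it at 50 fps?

244750 frames

Frames = 4895 × 50 = 244750.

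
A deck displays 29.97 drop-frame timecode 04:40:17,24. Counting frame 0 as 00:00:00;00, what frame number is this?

Complete 10-minute blocks: 28, each 17982 frames → 503496.
Remaining 0 whole minutes in the current block: 0 frames.
Within the current minute: 17 × 30 + 24 = 534. Total = 503496 + 0 + 534 = 504030.

504030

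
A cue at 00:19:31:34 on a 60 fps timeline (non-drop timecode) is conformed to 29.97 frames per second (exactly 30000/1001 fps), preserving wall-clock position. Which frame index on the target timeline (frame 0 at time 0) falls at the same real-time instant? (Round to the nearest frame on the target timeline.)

frame 35112

Source frame index: (0×3600 + 19×60 + 31) × 60 + 34 = 70294.
Real time: 70294 / (60) = 35147/30 s.
Target frame: (35147/30) × (30000/1001) = 5021000/143 ≈ 35111.888 → 35112.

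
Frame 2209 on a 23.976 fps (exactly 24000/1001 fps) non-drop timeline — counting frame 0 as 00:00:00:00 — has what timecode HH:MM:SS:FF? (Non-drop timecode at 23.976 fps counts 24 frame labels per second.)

2209 ÷ 24 = 92 full seconds, remainder 1 frame.
92 s = 0 h 1 min 32 s.
Timecode: 00:01:32:01.

00:01:32:01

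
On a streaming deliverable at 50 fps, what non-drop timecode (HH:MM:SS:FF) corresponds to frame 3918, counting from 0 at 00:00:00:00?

00:01:18:18

3918 ÷ 50 = 78 full seconds, remainder 18 frames.
78 s = 0 h 1 min 18 s.
Timecode: 00:01:18:18.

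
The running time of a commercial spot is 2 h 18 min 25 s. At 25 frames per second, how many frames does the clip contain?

207625 frames

2 h 18 min 25 s = 8305 s.
Frames = 8305 × 25 = 207625.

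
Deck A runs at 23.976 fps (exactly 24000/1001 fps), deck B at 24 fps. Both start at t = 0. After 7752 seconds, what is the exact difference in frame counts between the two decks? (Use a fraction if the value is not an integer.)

186048/1001 frames

A emits 24000/1001 × 7752 = 186048000/1001 frames; B emits 24 × 7752 = 186048.
Difference = 186048/1001 frames (≈ 185.8621); B is ahead of A.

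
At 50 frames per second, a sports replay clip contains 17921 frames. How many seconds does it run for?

358.42 seconds

Running time = 17921 / (50) = 358.42 s.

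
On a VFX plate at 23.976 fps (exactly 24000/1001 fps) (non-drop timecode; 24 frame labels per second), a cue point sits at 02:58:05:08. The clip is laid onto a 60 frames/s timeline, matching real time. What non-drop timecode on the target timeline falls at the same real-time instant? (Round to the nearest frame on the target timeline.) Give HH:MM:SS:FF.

Source frame index: (2×3600 + 58×60 + 5) × 24 + 8 = 256448.
Real time: 256448 / (24000/1001) = 4011007/375 s.
Target frame: (4011007/375) × (60) = 16044028/25 ≈ 641761.120 → 641761.
At 60 labels/s: frame 641761 → 02:58:16:01.

02:58:16:01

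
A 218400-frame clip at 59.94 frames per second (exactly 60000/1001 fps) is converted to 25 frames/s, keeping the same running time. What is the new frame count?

91091 frames

Target frames = source frames × (target rate / source rate) = 218400 × (25)/(60000/1001) = 218400 × 1001/2400 = 91091.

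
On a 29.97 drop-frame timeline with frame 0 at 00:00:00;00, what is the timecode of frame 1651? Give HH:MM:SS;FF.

Each 10-minute DF block holds 10 × 60 × 30 − 9 × 2 = 17982 frames. 1651 ÷ 17982 → 0 full blocks, remainder 1651.
Within the partial block the first minute is 1800 frames and each further minute 1798, so 0 further minute boundaries passed. Total skipped labels = 18 × 0 + 2 × 0 = 0.
Non-drop label index = 1651 + 0 = 1651; at 30 labels/s that is 00:00:55:01, i.e. DF 00:00:55;01.

00:00:55;01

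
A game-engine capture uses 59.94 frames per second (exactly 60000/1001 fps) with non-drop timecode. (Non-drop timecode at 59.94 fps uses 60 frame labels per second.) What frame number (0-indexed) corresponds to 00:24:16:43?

87403

Total seconds to the label: (0 × 3600 + 24 × 60 + 16) = 1456.
Frame index = 1456 × 60 + 43 = 87403.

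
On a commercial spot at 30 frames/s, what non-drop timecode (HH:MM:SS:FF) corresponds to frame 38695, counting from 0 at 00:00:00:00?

00:21:29:25

38695 ÷ 30 = 1289 full seconds, remainder 25 frames.
1289 s = 0 h 21 min 29 s.
Timecode: 00:21:29:25.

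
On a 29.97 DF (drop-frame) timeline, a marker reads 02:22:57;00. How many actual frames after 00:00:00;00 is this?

Complete 10-minute blocks: 14, each 17982 frames → 251748.
Remaining 2 whole minutes in the current block: 1800 + 1 × 1798 = 3598 frames.
Within the current minute: 57 × 30 + 0 − 2 = 1708 (labels ;00/;01 skipped at this minute). Total = 251748 + 3598 + 1708 = 257054.

257054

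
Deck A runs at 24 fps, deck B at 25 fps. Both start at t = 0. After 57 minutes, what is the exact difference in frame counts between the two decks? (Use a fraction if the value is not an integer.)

3420 frames

57 min = 3420 s.
A emits 24 × 3420 = 82080 frames; B emits 25 × 3420 = 85500.
Difference = 3420 frames; B is ahead of A.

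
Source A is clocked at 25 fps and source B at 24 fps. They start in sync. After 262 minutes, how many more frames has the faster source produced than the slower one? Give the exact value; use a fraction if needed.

262 min = 15720 s.
A emits 25 × 15720 = 393000 frames; B emits 24 × 15720 = 377280.
Difference = 15720 frames; B is behind A.

15720 frames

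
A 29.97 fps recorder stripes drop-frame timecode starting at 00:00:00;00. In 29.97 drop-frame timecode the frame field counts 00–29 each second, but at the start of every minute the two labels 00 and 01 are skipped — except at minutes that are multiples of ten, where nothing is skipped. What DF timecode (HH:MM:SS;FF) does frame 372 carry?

00:00:12;12

Each 10-minute DF block holds 10 × 60 × 30 − 9 × 2 = 17982 frames. 372 ÷ 17982 → 0 full blocks, remainder 372.
Within the partial block the first minute is 1800 frames and each further minute 1798, so 0 further minute boundaries passed. Total skipped labels = 18 × 0 + 2 × 0 = 0.
Non-drop label index = 372 + 0 = 372; at 30 labels/s that is 00:00:12:12, i.e. DF 00:00:12;12.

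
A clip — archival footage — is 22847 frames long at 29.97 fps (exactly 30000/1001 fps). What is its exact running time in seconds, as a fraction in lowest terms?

22869847/30000 seconds

Running time = 22847 ÷ (30000/1001) = 22847 × 1001/30000 = 22869847/30000 s.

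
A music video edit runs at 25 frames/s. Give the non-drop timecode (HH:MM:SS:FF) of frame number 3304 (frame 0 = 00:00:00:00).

00:02:12:04

3304 ÷ 25 = 132 full seconds, remainder 4 frames.
132 s = 0 h 2 min 12 s.
Timecode: 00:02:12:04.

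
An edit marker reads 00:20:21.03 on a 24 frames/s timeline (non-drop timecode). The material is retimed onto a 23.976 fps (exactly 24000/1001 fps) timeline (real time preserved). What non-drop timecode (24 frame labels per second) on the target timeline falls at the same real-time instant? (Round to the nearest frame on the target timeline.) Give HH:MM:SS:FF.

Source frame index: (0×3600 + 20×60 + 21) × 24 + 3 = 29307.
Real time: 29307 / (24) = 9769/8 s.
Target frame: (9769/8) × (24000/1001) = 29307000/1001 ≈ 29277.722 → 29278.
At 24 labels/s: frame 29278 → 00:20:19:22.

00:20:19:22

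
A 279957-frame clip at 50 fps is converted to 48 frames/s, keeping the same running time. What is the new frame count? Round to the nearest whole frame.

Frames at target rate = 279957 × (48) / (50) = 6718968/25 ≈ 268758.720.
Nearest whole frame: 268759.

268759 frames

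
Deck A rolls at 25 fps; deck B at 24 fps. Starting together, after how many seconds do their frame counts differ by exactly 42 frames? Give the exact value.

The gap grows by |24 − 25| = 1 frame per second.
Time for a 42-frame gap: 42 ÷ (1) = 42 s.

42 seconds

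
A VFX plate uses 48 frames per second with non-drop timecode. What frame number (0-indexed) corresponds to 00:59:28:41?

171305

Total seconds to the label: (0 × 3600 + 59 × 60 + 28) = 3568.
Frame index = 3568 × 48 + 41 = 171305.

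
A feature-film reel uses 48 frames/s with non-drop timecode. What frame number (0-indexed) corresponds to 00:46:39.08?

Total seconds to the label: (0 × 3600 + 46 × 60 + 39) = 2799.
Frame index = 2799 × 48 + 8 = 134360.

frame 134360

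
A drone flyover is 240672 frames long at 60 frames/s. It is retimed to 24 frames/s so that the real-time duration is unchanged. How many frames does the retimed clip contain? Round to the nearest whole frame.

Frames at target rate = 240672 × (24) / (60) = 481344/5 ≈ 96268.800.
Nearest whole frame: 96269.

96269 frames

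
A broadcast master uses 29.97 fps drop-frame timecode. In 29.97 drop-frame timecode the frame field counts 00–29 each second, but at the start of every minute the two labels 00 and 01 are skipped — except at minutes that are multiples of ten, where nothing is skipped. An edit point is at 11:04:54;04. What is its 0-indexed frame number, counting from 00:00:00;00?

As if non-drop at 30 labels/s: (11 × 3600 + 4 × 60 + 54) × 30 + 4 = 1196824.
Minute boundaries passed: 664; those not divisible by 10: 664 − 66 = 598; dropped labels = 2 × 598 = 1196.
Actual frame index = 1196824 − 1196 = 1195628.

1195628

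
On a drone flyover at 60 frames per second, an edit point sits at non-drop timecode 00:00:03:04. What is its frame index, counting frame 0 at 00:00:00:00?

184

Total seconds to the label: (0 × 3600 + 0 × 60 + 3) = 3.
Frame index = 3 × 60 + 4 = 184.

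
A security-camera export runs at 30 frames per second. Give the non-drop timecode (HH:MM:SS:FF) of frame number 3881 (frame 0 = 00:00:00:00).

3881 ÷ 30 = 129 full seconds, remainder 11 frames.
129 s = 0 h 2 min 9 s.
Timecode: 00:02:09:11.

00:02:09:11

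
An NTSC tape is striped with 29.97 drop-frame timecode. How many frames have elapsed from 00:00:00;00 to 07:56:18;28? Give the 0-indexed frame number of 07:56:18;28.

As if non-drop at 30 labels/s: (7 × 3600 + 56 × 60 + 18) × 30 + 28 = 857368.
Minute boundaries passed: 476; those not divisible by 10: 476 − 47 = 429; dropped labels = 2 × 429 = 858.
Actual frame index = 857368 − 858 = 856510.

856510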